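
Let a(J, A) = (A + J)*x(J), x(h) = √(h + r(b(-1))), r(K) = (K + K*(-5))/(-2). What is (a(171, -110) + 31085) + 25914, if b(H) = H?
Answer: 57792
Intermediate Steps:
r(K) = 2*K (r(K) = (K - 5*K)*(-½) = -4*K*(-½) = 2*K)
x(h) = √(-2 + h) (x(h) = √(h + 2*(-1)) = √(h - 2) = √(-2 + h))
a(J, A) = √(-2 + J)*(A + J) (a(J, A) = (A + J)*√(-2 + J) = √(-2 + J)*(A + J))
(a(171, -110) + 31085) + 25914 = (√(-2 + 171)*(-110 + 171) + 31085) + 25914 = (√169*61 + 31085) + 25914 = (13*61 + 31085) + 25914 = (793 + 31085) + 25914 = 31878 + 25914 = 57792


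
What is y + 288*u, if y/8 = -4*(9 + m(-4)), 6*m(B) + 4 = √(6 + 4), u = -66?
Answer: -57824/3 - 16*√10/3 ≈ -19292.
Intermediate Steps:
m(B) = -⅔ + √10/6 (m(B) = -⅔ + √(6 + 4)/6 = -⅔ + √10/6)
y = -800/3 - 16*√10/3 (y = 8*(-4*(9 + (-⅔ + √10/6))) = 8*(-4*(25/3 + √10/6)) = 8*(-100/3 - 2*√10/3) = -800/3 - 16*√10/3 ≈ -283.53)
y + 288*u = (-800/3 - 16*√10/3) + 288*(-66) = (-800/3 - 16*√10/3) - 19008 = -57824/3 - 16*√10/3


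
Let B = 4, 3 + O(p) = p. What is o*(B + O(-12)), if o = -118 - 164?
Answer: 3102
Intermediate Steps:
O(p) = -3 + p
o = -282
o*(B + O(-12)) = -282*(4 + (-3 - 12)) = -282*(4 - 15) = -282*(-11) = 3102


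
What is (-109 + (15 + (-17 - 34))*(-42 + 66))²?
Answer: 946729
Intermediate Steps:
(-109 + (15 + (-17 - 34))*(-42 + 66))² = (-109 + (15 - 51)*24)² = (-109 - 36*24)² = (-109 - 864)² = (-973)² = 946729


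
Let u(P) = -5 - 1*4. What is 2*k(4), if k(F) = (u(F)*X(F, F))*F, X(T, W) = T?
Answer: -288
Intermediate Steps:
u(P) = -9 (u(P) = -5 - 4 = -9)
k(F) = -9*F² (k(F) = (-9*F)*F = -9*F²)
2*k(4) = 2*(-9*4²) = 2*(-9*16) = 2*(-144) = -288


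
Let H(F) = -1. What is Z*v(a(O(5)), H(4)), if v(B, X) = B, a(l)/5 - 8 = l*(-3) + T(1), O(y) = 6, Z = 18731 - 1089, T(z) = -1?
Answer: -970310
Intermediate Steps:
Z = 17642
a(l) = 35 - 15*l (a(l) = 40 + 5*(l*(-3) - 1) = 40 + 5*(-3*l - 1) = 40 + 5*(-1 - 3*l) = 40 + (-5 - 15*l) = 35 - 15*l)
Z*v(a(O(5)), H(4)) = 17642*(35 - 15*6) = 17642*(35 - 90) = 17642*(-55) = -970310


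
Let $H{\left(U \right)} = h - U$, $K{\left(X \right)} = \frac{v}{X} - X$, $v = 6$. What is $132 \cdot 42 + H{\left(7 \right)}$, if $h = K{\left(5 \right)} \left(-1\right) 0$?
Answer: $5537$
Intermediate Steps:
$K{\left(X \right)} = - X + \frac{6}{X}$ ($K{\left(X \right)} = \frac{6}{X} - X = - X + \frac{6}{X}$)
$h = 0$ ($h = \left(\left(-1\right) 5 + \frac{6}{5}\right) \left(-1\right) 0 = \left(-5 + 6 \cdot \frac{1}{5}\right) \left(-1\right) 0 = \left(-5 + \frac{6}{5}\right) \left(-1\right) 0 = \left(- \frac{19}{5}\right) \left(-1\right) 0 = \frac{19}{5} \cdot 0 = 0$)
$H{\left(U \right)} = - U$ ($H{\left(U \right)} = 0 - U = - U$)
$132 \cdot 42 + H{\left(7 \right)} = 132 \cdot 42 - 7 = 5544 - 7 = 5537$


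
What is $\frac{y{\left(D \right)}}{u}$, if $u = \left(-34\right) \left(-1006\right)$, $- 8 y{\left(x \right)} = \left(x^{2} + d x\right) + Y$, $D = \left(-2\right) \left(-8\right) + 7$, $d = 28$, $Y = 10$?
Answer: $- \frac{1183}{273632} \approx -0.0043233$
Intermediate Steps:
$D = 23$ ($D = 16 + 7 = 23$)
$y{\left(x \right)} = - \frac{5}{4} - \frac{7 x}{2} - \frac{x^{2}}{8}$ ($y{\left(x \right)} = - \frac{\left(x^{2} + 28 x\right) + 10}{8} = - \frac{10 + x^{2} + 28 x}{8} = - \frac{5}{4} - \frac{7 x}{2} - \frac{x^{2}}{8}$)
$u = 34204$
$\frac{y{\left(D \right)}}{u} = \frac{- \frac{5}{4} - \frac{161}{2} - \frac{23^{2}}{8}}{34204} = \left(- \frac{5}{4} - \frac{161}{2} - \frac{529}{8}\right) \frac{1}{34204} = \left(- \frac{1183}{8}\right) \frac{1}{34204} = - \frac{1183}{273632}$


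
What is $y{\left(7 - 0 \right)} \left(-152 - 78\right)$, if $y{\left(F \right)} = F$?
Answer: $-1610$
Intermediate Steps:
$y{\left(7 - 0 \right)} \left(-152 - 78\right) = \left(7 - 0\right) \left(-152 - 78\right) = \left(7 + 0\right) \left(-230\right) = 7 \left(-230\right) = -1610$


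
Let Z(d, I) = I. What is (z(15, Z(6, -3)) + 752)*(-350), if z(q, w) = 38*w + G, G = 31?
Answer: -234150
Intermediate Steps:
z(q, w) = 31 + 38*w (z(q, w) = 38*w + 31 = 31 + 38*w)
(z(15, Z(6, -3)) + 752)*(-350) = ((31 + 38*(-3)) + 752)*(-350) = ((31 - 114) + 752)*(-350) = (-83 + 752)*(-350) = 669*(-350) = -234150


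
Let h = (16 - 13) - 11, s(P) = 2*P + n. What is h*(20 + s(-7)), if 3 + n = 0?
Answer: -24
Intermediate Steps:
n = -3 (n = -3 + 0 = -3)
s(P) = -3 + 2*P (s(P) = 2*P - 3 = -3 + 2*P)
h = -8 (h = 3 - 11 = -8)
h*(20 + s(-7)) = -8*(20 + (-3 + 2*(-7))) = -8*(20 + (-3 - 14)) = -8*(20 - 17) = -8*3 = -24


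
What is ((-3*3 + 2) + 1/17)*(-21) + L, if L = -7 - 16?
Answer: 2087/17 ≈ 122.76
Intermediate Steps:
L = -23
((-3*3 + 2) + 1/17)*(-21) + L = ((-3*3 + 2) + 1/17)*(-21) - 23 = ((-9 + 2) + 1/17)*(-21) - 23 = (-7 + 1/17)*(-21) - 23 = -118/17*(-21) - 23 = 2478/17 - 23 = 2087/17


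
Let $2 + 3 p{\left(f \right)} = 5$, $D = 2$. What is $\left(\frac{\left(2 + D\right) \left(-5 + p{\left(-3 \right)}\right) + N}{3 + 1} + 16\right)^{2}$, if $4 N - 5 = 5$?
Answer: $\frac{10201}{64} \approx 159.39$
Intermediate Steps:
$N = \frac{5}{2}$ ($N = \frac{5}{4} + \frac{1}{4} \cdot 5 = \frac{5}{4} + \frac{5}{4} = \frac{5}{2} \approx 2.5$)
$p{\left(f \right)} = 1$ ($p{\left(f \right)} = - \frac{2}{3} + \frac{1}{3} \cdot 5 = - \frac{2}{3} + \frac{5}{3} = 1$)
$\left(\frac{\left(2 + D\right) \left(-5 + p{\left(-3 \right)}\right) + N}{3 + 1} + 16\right)^{2} = \left(\frac{\left(2 + 2\right) \left(-5 + 1\right) + \frac{5}{2}}{3 + 1} + 16\right)^{2} = \left(\frac{4 \left(-4\right) + \frac{5}{2}}{4} + 16\right)^{2} = \left(\left(-16 + \frac{5}{2}\right) \frac{1}{4} + 16\right)^{2} = \left(\left(- \frac{27}{2}\right) \frac{1}{4} + 16\right)^{2} = \left(- \frac{27}{8} + 16\right)^{2} = \left(\frac{101}{8}\right)^{2} = \frac{10201}{64}$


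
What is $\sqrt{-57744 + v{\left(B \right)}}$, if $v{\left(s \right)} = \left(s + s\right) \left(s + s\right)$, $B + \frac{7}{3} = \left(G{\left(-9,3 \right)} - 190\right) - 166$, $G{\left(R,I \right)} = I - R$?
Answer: $\frac{2 \sqrt{949597}}{3} \approx 649.65$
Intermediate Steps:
$B = - \frac{1039}{3}$ ($B = - \frac{7}{3} + \left(\left(\left(3 - -9\right) - 190\right) - 166\right) = - \frac{7}{3} + \left(\left(\left(3 + 9\right) - 190\right) - 166\right) = - \frac{7}{3} + \left(\left(12 - 190\right) - 166\right) = - \frac{7}{3} - 344 = - \frac{1039}{3} \approx -346.33$)
$v{\left(s \right)} = 4 s^{2}$ ($v{\left(s \right)} = 2 s 2 s = 4 s^{2}$)
$\sqrt{-57744 + v{\left(B \right)}} = \sqrt{-57744 + 4 \left(- \frac{1039}{3}\right)^{2}} = \sqrt{-57744 + 4 \cdot \frac{1079521}{9}} = \sqrt{-57744 + \frac{4318084}{9}} = \sqrt{\frac{3798388}{9}} = \frac{2 \sqrt{949597}}{3}$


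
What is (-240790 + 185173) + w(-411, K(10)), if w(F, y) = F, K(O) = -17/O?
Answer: -56028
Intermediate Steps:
(-240790 + 185173) + w(-411, K(10)) = (-240790 + 185173) - 411 = -55617 - 411 = -56028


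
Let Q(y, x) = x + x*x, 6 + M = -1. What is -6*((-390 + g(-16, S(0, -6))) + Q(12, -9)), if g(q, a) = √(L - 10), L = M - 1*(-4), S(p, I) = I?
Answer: 1908 - 6*I*√13 ≈ 1908.0 - 21.633*I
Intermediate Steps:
M = -7 (M = -6 - 1 = -7)
Q(y, x) = x + x²
L = -3 (L = -7 - 1*(-4) = -7 + 4 = -3)
g(q, a) = I*√13 (g(q, a) = √(-3 - 10) = √(-13) = I*√13)
-6*((-390 + g(-16, S(0, -6))) + Q(12, -9)) = -6*((-390 + I*√13) - 9*(1 - 9)) = -6*((-390 + I*√13) - 9*(-8)) = -6*((-390 + I*√13) + 72) = -6*(-318 + I*√13) = 1908 - 6*I*√13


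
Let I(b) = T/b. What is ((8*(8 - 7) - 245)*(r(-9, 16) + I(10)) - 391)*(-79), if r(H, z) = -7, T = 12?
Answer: -388522/5 ≈ -77704.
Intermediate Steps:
I(b) = 12/b
((8*(8 - 7) - 245)*(r(-9, 16) + I(10)) - 391)*(-79) = ((8*(8 - 7) - 245)*(-7 + 12/10) - 391)*(-79) = ((8*1 - 245)*(-7 + 12*(⅒)) - 391)*(-79) = ((8 - 245)*(-7 + 6/5) - 391)*(-79) = (-237*(-29/5) - 391)*(-79) = (6873/5 - 391)*(-79) = (4918/5)*(-79) = -388522/5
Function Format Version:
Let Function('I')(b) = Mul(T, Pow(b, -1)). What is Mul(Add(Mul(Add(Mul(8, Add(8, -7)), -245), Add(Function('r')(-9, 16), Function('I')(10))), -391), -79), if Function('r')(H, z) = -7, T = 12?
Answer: Rational(-388522, 5) ≈ -77704.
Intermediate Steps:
Function('I')(b) = Mul(12, Pow(b, -1))
Mul(Add(Mul(Add(Mul(8, Add(8, -7)), -245), Add(Function('r')(-9, 16), Function('I')(10))), -391), -79) = Mul(Add(Mul(Add(Mul(8, Add(8, -7)), -245), Add(-7, Mul(12, Pow(10, -1)))), -391), -79) = Mul(Add(Mul(Add(Mul(8, 1), -245), Add(-7, Mul(12, Rational(1, 10)))), -391), -79) = Mul(Add(Mul(Add(8, -245), Add(-7, Rational(6, 5))), -391), -79) = Mul(Add(Mul(-237, Rational(-29, 5)), -391), -79) = Mul(Add(Rational(6873, 5), -391), -79) = Mul(Rational(4918, 5), -79) = Rational(-388522, 5)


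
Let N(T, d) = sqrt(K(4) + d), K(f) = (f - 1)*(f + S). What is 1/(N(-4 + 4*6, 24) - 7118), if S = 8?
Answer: -3559/25332932 - sqrt(15)/25332932 ≈ -0.00014064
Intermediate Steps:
K(f) = (-1 + f)*(8 + f) (K(f) = (f - 1)*(f + 8) = (-1 + f)*(8 + f))
N(T, d) = sqrt(36 + d) (N(T, d) = sqrt((-8 + 4**2 + 7*4) + d) = sqrt((-8 + 16 + 28) + d) = sqrt(36 + d))
1/(N(-4 + 4*6, 24) - 7118) = 1/(sqrt(36 + 24) - 7118) = 1/(sqrt(60) - 7118) = 1/(2*sqrt(15) - 7118) = 1/(-7118 + 2*sqrt(15))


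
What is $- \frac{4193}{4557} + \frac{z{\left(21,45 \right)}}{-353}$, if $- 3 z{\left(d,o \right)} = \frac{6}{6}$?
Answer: $- \frac{70410}{76601} \approx -0.91918$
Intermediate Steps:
$z{\left(d,o \right)} = - \frac{1}{3}$ ($z{\left(d,o \right)} = - \frac{6 \cdot \frac{1}{6}}{3} = \left(- \frac{1}{3}\right) 1 = - \frac{1}{3}$)
$- \frac{4193}{4557} + \frac{z{\left(21,45 \right)}}{-353} = - \frac{4193}{4557} - \frac{1}{3 \left(-353\right)} = \left(-4193\right) \frac{1}{4557} - - \frac{1}{1059} = - \frac{599}{651} + \frac{1}{1059} = - \frac{70410}{76601}$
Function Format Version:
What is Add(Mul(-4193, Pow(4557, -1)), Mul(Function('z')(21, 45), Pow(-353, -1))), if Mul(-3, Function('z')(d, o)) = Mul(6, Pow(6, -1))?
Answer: Rational(-70410, 76601) ≈ -0.91918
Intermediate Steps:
Function('z')(d, o) = Rational(-1, 3) (Function('z')(d, o) = Mul(Rational(-1, 3), Mul(6, Pow(6, -1))) = Mul(Rational(-1, 3), Mul(6, Rational(1, 6))) = Mul(Rational(-1, 3), 1) = Rational(-1, 3))
Add(Mul(-4193, Pow(4557, -1)), Mul(Function('z')(21, 45), Pow(-353, -1))) = Add(Mul(-4193, Pow(4557, -1)), Mul(Rational(-1, 3), Pow(-353, -1))) = Add(Mul(-4193, Rational(1, 4557)), Mul(Rational(-1, 3), Rational(-1, 353))) = Add(Rational(-599, 651), Rational(1, 1059)) = Rational(-70410, 76601)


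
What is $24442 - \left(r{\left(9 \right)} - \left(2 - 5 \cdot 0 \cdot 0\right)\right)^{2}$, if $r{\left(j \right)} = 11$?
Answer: $24361$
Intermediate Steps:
$24442 - \left(r{\left(9 \right)} - \left(2 - 5 \cdot 0 \cdot 0\right)\right)^{2} = 24442 - \left(11 - \left(2 - 5 \cdot 0 \cdot 0\right)\right)^{2} = 24442 - \left(11 + \left(-2 + 0 \cdot 0\right)\right)^{2} = 24442 - \left(11 + \left(-2 + 0\right)\right)^{2} = 24442 - \left(11 - 2\right)^{2} = 24442 - 9^{2} = 24442 - 81 = 24361$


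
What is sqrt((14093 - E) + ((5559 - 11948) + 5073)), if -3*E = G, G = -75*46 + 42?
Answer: sqrt(11641) ≈ 107.89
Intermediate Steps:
G = -3408 (G = -3450 + 42 = -3408)
E = 1136 (E = -1/3*(-3408) = 1136)
sqrt((14093 - E) + ((5559 - 11948) + 5073)) = sqrt((14093 - 1*1136) + ((5559 - 11948) + 5073)) = sqrt((14093 - 1136) + (-6389 + 5073)) = sqrt(12957 - 1316) = sqrt(11641)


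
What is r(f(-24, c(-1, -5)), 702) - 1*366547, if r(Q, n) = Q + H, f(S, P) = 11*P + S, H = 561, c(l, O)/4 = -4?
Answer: -366186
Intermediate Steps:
c(l, O) = -16 (c(l, O) = 4*(-4) = -16)
f(S, P) = S + 11*P
r(Q, n) = 561 + Q (r(Q, n) = Q + 561 = 561 + Q)
r(f(-24, c(-1, -5)), 702) - 1*366547 = (561 + (-24 + 11*(-16))) - 1*366547 = (561 + (-24 - 176)) - 366547 = (561 - 200) - 366547 = 361 - 366547 = -366186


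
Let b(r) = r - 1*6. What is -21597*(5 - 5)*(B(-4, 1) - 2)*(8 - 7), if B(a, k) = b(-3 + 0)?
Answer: 0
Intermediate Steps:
b(r) = -6 + r (b(r) = r - 6 = -6 + r)
B(a, k) = -9 (B(a, k) = -6 + (-3 + 0) = -6 - 3 = -9)
-21597*(5 - 5)*(B(-4, 1) - 2)*(8 - 7) = -21597*(5 - 5)*(-9 - 2)*(8 - 7) = -21597*0*(-11) = -0 = -21597*0 = 0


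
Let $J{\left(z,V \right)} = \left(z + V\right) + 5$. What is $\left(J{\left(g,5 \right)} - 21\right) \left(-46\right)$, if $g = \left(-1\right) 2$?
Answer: $598$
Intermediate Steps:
$g = -2$
$J{\left(z,V \right)} = 5 + V + z$ ($J{\left(z,V \right)} = \left(V + z\right) + 5 = 5 + V + z$)
$\left(J{\left(g,5 \right)} - 21\right) \left(-46\right) = \left(\left(5 + 5 - 2\right) - 21\right) \left(-46\right) = \left(8 - 21\right) \left(-46\right) = \left(-13\right) \left(-46\right) = 598$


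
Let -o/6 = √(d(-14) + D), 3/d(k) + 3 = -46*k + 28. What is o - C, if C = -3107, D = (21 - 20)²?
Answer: 3107 - 24*√3122/223 ≈ 3101.0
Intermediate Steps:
d(k) = 3/(25 - 46*k) (d(k) = 3/(-3 + (-46*k + 28)) = 3/(-3 + (28 - 46*k)) = 3/(25 - 46*k))
D = 1 (D = 1² = 1)
o = -24*√3122/223 (o = -6*√(-3/(-25 + 46*(-14)) + 1) = -6*√(-3/(-25 - 644) + 1) = -6*√(-3/(-669) + 1) = -6*√(-3*(-1/669) + 1) = -6*√(1/223 + 1) = -24*√3122/223 ≈ -6.0134)
o - C = -24*√3122/223 - 1*(-3107) = -24*√3122/223 + 3107 = 3107 - 24*√3122/223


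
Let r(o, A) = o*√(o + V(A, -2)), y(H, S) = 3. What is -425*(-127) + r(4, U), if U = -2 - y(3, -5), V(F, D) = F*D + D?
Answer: 53975 + 8*√3 ≈ 53989.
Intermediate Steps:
V(F, D) = D + D*F (V(F, D) = D*F + D = D + D*F)
U = -5 (U = -2 - 1*3 = -2 - 3 = -5)
r(o, A) = o*√(-2 + o - 2*A) (r(o, A) = o*√(o - 2*(1 + A)) = o*√(o + (-2 - 2*A)) = o*√(-2 + o - 2*A))
-425*(-127) + r(4, U) = -425*(-127) + 4*√(-2 + 4 - 2*(-5)) = 53975 + 4*√(-2 + 4 + 10) = 53975 + 4*√12 = 53975 + 4*(2*√3) = 53975 + 8*√3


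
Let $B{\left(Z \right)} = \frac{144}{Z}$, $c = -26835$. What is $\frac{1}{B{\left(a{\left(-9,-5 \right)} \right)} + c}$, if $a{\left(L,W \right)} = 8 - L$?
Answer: $- \frac{17}{456051} \approx -3.7277 \cdot 10^{-5}$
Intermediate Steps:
$\frac{1}{B{\left(a{\left(-9,-5 \right)} \right)} + c} = \frac{1}{\frac{144}{8 - -9} - 26835} = \frac{1}{\frac{144}{8 + 9} - 26835} = \frac{1}{\frac{144}{17} - 26835} = \frac{1}{- \frac{456051}{17}} = - \frac{17}{456051}$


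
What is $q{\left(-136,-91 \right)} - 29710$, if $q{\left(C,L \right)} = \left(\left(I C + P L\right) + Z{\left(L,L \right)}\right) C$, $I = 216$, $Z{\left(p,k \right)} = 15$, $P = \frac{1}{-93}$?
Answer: $\frac{368582522}{93} \approx 3.9633 \cdot 10^{6}$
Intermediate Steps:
$P = - \frac{1}{93} \approx -0.010753$
$q{\left(C,L \right)} = C \left(15 + 216 C - \frac{L}{93}\right)$ ($q{\left(C,L \right)} = \left(\left(216 C - \frac{L}{93}\right) + 15\right) C = \left(15 + 216 C - \frac{L}{93}\right) C = C \left(15 + 216 C - \frac{L}{93}\right)$)
$q{\left(-136,-91 \right)} - 29710 = \frac{1}{93} \left(-136\right) \left(1395 - -91 + 20088 \left(-136\right)\right) - 29710 = \frac{1}{93} \left(-136\right) \left(1395 + 91 - 2731968\right) - 29710 = \frac{1}{93} \left(-136\right) \left(-2730482\right) - 29710 = \frac{371345552}{93} - 29710 = \frac{368582522}{93}$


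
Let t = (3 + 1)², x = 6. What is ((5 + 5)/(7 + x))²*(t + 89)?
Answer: 10500/169 ≈ 62.130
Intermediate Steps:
t = 16 (t = 4² = 16)
((5 + 5)/(7 + x))²*(t + 89) = ((5 + 5)/(7 + 6))²*(16 + 89) = (10/13)²*105 = (100/169)*105 = 10500/169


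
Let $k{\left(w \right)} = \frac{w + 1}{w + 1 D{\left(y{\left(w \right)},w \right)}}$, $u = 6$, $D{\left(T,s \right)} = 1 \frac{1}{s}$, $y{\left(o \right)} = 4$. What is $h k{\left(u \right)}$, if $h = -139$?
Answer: $- \frac{5838}{37} \approx -157.78$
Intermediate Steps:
$D{\left(T,s \right)} = \frac{1}{s}$
$k{\left(w \right)} = \frac{1 + w}{w + \frac{1}{w}}$ ($k{\left(w \right)} = \frac{w + 1}{w + 1 \frac{1}{w}} = \frac{1 + w}{w + \frac{1}{w}}$)
$h k{\left(u \right)} = - 139 \frac{6 \left(1 + 6\right)}{1 + 6^{2}} = - 139 \cdot 6 \frac{1}{1 + 36} \cdot 7 = - 139 \cdot 6 \cdot \frac{1}{37} \cdot 7 = \left(-139\right) \frac{42}{37} = - \frac{5838}{37}$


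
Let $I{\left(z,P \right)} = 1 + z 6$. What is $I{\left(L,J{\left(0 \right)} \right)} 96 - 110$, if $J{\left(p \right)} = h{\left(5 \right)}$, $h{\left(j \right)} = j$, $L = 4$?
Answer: $2290$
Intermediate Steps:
$J{\left(p \right)} = 5$
$I{\left(z,P \right)} = 1 + 6 z$
$I{\left(L,J{\left(0 \right)} \right)} 96 - 110 = \left(1 + 6 \cdot 4\right) 96 - 110 = \left(1 + 24\right) 96 - 110 = 25 \cdot 96 - 110 = 2400 - 110 = 2290$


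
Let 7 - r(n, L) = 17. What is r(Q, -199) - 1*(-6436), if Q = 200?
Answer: 6426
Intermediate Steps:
r(n, L) = -10 (r(n, L) = 7 - 1*17 = 7 - 17 = -10)
r(Q, -199) - 1*(-6436) = -10 - 1*(-6436) = -10 + 6436 = 6426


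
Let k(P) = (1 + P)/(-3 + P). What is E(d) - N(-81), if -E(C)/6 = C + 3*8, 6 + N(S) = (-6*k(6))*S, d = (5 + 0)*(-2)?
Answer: -1212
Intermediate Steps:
k(P) = (1 + P)/(-3 + P)
d = -10 (d = 5*(-2) = -10)
N(S) = -6 - 14*S (N(S) = -6 + (-6*(1 + 6)/(-3 + 6))*S = -6 + (-6*7/3)*S = -6 - 14*S)
E(C) = -144 - 6*C (E(C) = -6*(C + 3*8) = -6*(C + 24) = -6*(24 + C) = -144 - 6*C)
E(d) - N(-81) = (-144 - 6*(-10)) - (-6 - 14*(-81)) = (-144 + 60) - (-6 + 1134) = -84 - 1*1128 = -84 - 1128 = -1212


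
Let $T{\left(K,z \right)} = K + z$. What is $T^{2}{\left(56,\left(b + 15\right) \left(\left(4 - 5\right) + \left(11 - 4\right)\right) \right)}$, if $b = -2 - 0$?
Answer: $17956$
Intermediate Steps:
$b = -2$ ($b = -2 + 0 = -2$)
$T^{2}{\left(56,\left(b + 15\right) \left(\left(4 - 5\right) + \left(11 - 4\right)\right) \right)} = \left(56 + \left(-2 + 15\right) \left(\left(4 - 5\right) + \left(11 - 4\right)\right)\right)^{2} = \left(56 + 13 \left(\left(4 - 5\right) + 7\right)\right)^{2} = \left(56 + 13 \left(-1 + 7\right)\right)^{2} = \left(56 + 13 \cdot 6\right)^{2} = \left(56 + 78\right)^{2} = 134^{2} = 17956$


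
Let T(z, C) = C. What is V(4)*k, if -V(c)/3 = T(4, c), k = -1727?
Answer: 20724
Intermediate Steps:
V(c) = -3*c
V(4)*k = -3*4*(-1727) = -12*(-1727) = 20724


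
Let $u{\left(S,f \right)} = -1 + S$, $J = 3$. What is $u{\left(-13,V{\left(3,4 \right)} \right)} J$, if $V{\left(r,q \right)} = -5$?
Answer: $-42$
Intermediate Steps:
$u{\left(-13,V{\left(3,4 \right)} \right)} J = \left(-1 - 13\right) 3 = \left(-14\right) 3 = -42$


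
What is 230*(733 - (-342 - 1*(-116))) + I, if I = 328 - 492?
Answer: 220406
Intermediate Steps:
I = -164
230*(733 - (-342 - 1*(-116))) + I = 230*(733 - (-342 - 1*(-116))) - 164 = 230*(733 - (-342 + 116)) - 164 = 230*(733 - 1*(-226)) - 164 = 230*(733 + 226) - 164 = 230*959 - 164 = 220570 - 164 = 220406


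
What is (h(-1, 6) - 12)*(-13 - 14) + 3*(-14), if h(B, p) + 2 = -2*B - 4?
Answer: 390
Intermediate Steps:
h(B, p) = -6 - 2*B (h(B, p) = -2 + (-2*B - 4) = -2 + (-4 - 2*B) = -6 - 2*B)
(h(-1, 6) - 12)*(-13 - 14) + 3*(-14) = ((-6 - 2*(-1)) - 12)*(-13 - 14) + 3*(-14) = ((-6 + 2) - 12)*(-27) - 42 = (-4 - 12)*(-27) - 42 = -16*(-27) - 42 = 432 - 42 = 390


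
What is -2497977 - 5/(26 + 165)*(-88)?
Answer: -477113167/191 ≈ -2.4980e+6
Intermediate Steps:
-2497977 - 5/(26 + 165)*(-88) = -2497977 - 5/191*(-88) = -2497977 + 440/191 = -477113167/191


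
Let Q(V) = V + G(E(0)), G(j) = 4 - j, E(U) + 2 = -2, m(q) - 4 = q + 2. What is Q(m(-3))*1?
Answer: 11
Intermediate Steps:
m(q) = 6 + q (m(q) = 4 + (q + 2) = 4 + (2 + q) = 6 + q)
E(U) = -4 (E(U) = -2 - 2 = -4)
Q(V) = 8 + V (Q(V) = V + (4 - 1*(-4)) = V + (4 + 4) = V + 8 = 8 + V)
Q(m(-3))*1 = (8 + (6 - 3))*1 = (8 + 3)*1 = 11*1 = 11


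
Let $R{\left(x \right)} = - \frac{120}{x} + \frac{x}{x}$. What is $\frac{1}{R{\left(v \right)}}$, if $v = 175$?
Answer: $\frac{35}{11} \approx 3.1818$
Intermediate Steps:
$R{\left(x \right)} = 1 - \frac{120}{x}$ ($R{\left(x \right)} = - \frac{120}{x} + 1 = 1 - \frac{120}{x}$)
$\frac{1}{R{\left(v \right)}} = \frac{1}{\frac{1}{175} \left(-120 + 175\right)} = \frac{1}{\frac{1}{175} \cdot 55} = \frac{1}{\frac{11}{35}} = \frac{35}{11}$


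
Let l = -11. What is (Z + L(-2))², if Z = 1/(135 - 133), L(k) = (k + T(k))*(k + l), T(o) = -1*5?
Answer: 33489/4 ≈ 8372.3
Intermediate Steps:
T(o) = -5
L(k) = (-11 + k)*(-5 + k) (L(k) = (k - 5)*(k - 11) = (-5 + k)*(-11 + k) = (-11 + k)*(-5 + k))
Z = ½ (Z = 1/2 = ½ ≈ 0.50000)
(Z + L(-2))² = (½ + (55 + (-2)² - 16*(-2)))² = (½ + (55 + 4 + 32))² = (½ + 91)² = (183/2)² = 33489/4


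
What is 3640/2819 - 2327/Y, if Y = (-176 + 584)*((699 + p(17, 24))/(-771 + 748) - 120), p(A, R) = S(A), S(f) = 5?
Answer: 5295331379/3984126528 ≈ 1.3291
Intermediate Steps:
p(A, R) = 5
Y = -1413312/23 (Y = (-176 + 584)*((699 + 5)/(-771 + 748) - 120) = 408*(704/(-23) - 120) = 408*(704*(-1/23) - 120) = 408*(-704/23 - 120) = 408*(-3464/23) = -1413312/23 ≈ -61448.)
3640/2819 - 2327/Y = 3640/2819 - 2327/(-1413312/23) = 3640*(1/2819) - 2327*(-23/1413312) = 3640/2819 + 53521/1413312 = 5295331379/3984126528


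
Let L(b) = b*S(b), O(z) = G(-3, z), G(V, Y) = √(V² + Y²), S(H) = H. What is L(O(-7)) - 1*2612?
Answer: -2554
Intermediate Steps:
O(z) = √(9 + z²) (O(z) = √((-3)² + z²) = √(9 + z²))
L(b) = b² (L(b) = b*b = b²)
L(O(-7)) - 1*2612 = (√(9 + (-7)²))² - 1*2612 = (√(9 + 49))² - 2612 = (√58)² - 2612 = 58 - 2612 = -2554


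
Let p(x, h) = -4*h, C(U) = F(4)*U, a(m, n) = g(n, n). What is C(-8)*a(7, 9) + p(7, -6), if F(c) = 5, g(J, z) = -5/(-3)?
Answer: -128/3 ≈ -42.667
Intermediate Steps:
g(J, z) = 5/3 (g(J, z) = -5*(-⅓) = 5/3)
a(m, n) = 5/3
C(U) = 5*U
C(-8)*a(7, 9) + p(7, -6) = (5*(-8))*(5/3) - 4*(-6) = -40*5/3 + 24 = -200/3 + 24 = -128/3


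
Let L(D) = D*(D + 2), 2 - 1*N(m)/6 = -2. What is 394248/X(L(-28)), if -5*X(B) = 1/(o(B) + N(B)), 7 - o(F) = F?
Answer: 1373954280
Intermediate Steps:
N(m) = 24 (N(m) = 12 - 6*(-2) = 12 + 12 = 24)
L(D) = D*(2 + D)
o(F) = 7 - F
X(B) = -1/(5*(31 - B)) (X(B) = -1/(5*((7 - B) + 24)) = -1/(5*(31 - B)))
394248/X(L(-28)) = 394248/((1/(5*(-31 - 28*(2 - 28))))) = 394248/((1/(5*(-31 - 28*(-26))))) = 394248/((1/(5*(-31 + 728)))) = 394248/(((⅕)/697)) = 394248/(((⅕)*(1/697))) = 394248/(1/3485) = 394248*3485 = 1373954280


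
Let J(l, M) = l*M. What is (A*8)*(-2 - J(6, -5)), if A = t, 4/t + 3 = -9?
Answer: -224/3 ≈ -74.667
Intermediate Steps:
t = -⅓ (t = 4/(-3 - 9) = 4/(-12) = 4*(-1/12) = -⅓ ≈ -0.33333)
J(l, M) = M*l
A = -⅓ ≈ -0.33333
(A*8)*(-2 - J(6, -5)) = (-⅓*8)*(-2 - (-5)*6) = -8*(-2 - 1*(-30))/3 = -8*(-2 + 30)/3 = -8/3*28 = -224/3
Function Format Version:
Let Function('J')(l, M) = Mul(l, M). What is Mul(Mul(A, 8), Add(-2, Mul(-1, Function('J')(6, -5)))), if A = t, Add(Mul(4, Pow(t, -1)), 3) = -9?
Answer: Rational(-224, 3) ≈ -74.667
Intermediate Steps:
t = Rational(-1, 3) (t = Mul(4, Pow(Add(-3, -9), -1)) = Mul(4, Pow(-12, -1)) = Mul(4, Rational(-1, 12)) = Rational(-1, 3) ≈ -0.33333)
Function('J')(l, M) = Mul(M, l)
A = Rational(-1, 3) ≈ -0.33333
Mul(Mul(A, 8), Add(-2, Mul(-1, Function('J')(6, -5)))) = Mul(Mul(Rational(-1, 3), 8), Add(-2, Mul(-1, Mul(-5, 6)))) = Mul(Rational(-8, 3), Add(-2, Mul(-1, -30))) = Mul(Rational(-8, 3), Add(-2, 30)) = Mul(Rational(-8, 3), 28) = Rational(-224, 3)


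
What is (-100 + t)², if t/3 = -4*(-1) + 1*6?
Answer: 4900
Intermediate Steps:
t = 30 (t = 3*(-4*(-1) + 1*6) = 3*(4 + 6) = 3*10 = 30)
(-100 + t)² = (-100 + 30)² = (-70)² = 4900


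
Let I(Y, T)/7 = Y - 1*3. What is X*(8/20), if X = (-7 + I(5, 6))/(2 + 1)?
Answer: 14/15 ≈ 0.93333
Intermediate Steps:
I(Y, T) = -21 + 7*Y (I(Y, T) = 7*(Y - 1*3) = 7*(Y - 3) = 7*(-3 + Y) = -21 + 7*Y)
X = 7/3 (X = (-7 + (-21 + 7*5))/(2 + 1) = (-7 + (-21 + 35))/3 = (-7 + 14)*(⅓) = 7*(⅓) = 7/3 ≈ 2.3333)
X*(8/20) = 7*(8/20)/3 = 7*(8*(1/20))/3 = (7/3)*(⅖) = 14/15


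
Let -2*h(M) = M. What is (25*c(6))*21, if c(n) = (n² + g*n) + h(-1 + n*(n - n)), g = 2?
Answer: 50925/2 ≈ 25463.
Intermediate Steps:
h(M) = -M/2
c(n) = ½ + n² + 2*n (c(n) = (n² + 2*n) - (-1 + n*(n - n))/2 = (n² + 2*n) - (-1 + n*0)/2 = (n² + 2*n) - (-1 + 0)/2 = (n² + 2*n) - ½*(-1) = (n² + 2*n) + ½ = ½ + n² + 2*n)
(25*c(6))*21 = (25*(½ + 6² + 2*6))*21 = (25*(½ + 36 + 12))*21 = (25*(97/2))*21 = (2425/2)*21 = 50925/2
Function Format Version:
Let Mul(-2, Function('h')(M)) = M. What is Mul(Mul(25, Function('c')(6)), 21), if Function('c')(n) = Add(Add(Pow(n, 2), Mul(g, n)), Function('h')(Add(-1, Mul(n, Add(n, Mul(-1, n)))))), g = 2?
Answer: Rational(50925, 2) ≈ 25463.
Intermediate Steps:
Function('h')(M) = Mul(Rational(-1, 2), M)
Function('c')(n) = Add(Rational(1, 2), Pow(n, 2), Mul(2, n)) (Function('c')(n) = Add(Add(Pow(n, 2), Mul(2, n)), Mul(Rational(-1, 2), Add(-1, Mul(n, Add(n, Mul(-1, n)))))) = Add(Add(Pow(n, 2), Mul(2, n)), Mul(Rational(-1, 2), Add(-1, Mul(n, 0)))) = Add(Add(Pow(n, 2), Mul(2, n)), Mul(Rational(-1, 2), Add(-1, 0))) = Add(Add(Pow(n, 2), Mul(2, n)), Mul(Rational(-1, 2), -1)) = Add(Add(Pow(n, 2), Mul(2, n)), Rational(1, 2)) = Add(Rational(1, 2), Pow(n, 2), Mul(2, n)))
Mul(Mul(25, Function('c')(6)), 21) = Mul(Mul(25, Add(Rational(1, 2), Pow(6, 2), Mul(2, 6))), 21) = Mul(Mul(25, Add(Rational(1, 2), 36, 12)), 21) = Mul(Mul(25, Rational(97, 2)), 21) = Mul(Rational(2425, 2), 21) = Rational(50925, 2)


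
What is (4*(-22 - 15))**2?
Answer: 21904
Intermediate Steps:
(4*(-22 - 15))**2 = (4*(-37))**2 = (-148)**2 = 21904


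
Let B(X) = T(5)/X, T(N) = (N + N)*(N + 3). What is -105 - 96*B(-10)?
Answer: 663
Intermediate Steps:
T(N) = 2*N*(3 + N) (T(N) = (2*N)*(3 + N) = 2*N*(3 + N))
B(X) = 80/X (B(X) = (2*5*(3 + 5))/X = (2*5*8)/X = 80/X)
-105 - 96*B(-10) = -105 - 7680/(-10) = -105 - 7680*(-1)/10 = -105 - 96*(-8) = -105 + 768 = 663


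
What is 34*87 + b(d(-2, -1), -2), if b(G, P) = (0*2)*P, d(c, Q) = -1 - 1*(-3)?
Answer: 2958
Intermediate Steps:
d(c, Q) = 2 (d(c, Q) = -1 + 3 = 2)
b(G, P) = 0 (b(G, P) = 0*P = 0)
34*87 + b(d(-2, -1), -2) = 34*87 + 0 = 2958 + 0 = 2958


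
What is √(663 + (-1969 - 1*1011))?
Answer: I*√2317 ≈ 48.135*I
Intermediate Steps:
√(663 + (-1969 - 1*1011)) = √(663 + (-1969 - 1011)) = √(663 - 2980) = √(-2317) = I*√2317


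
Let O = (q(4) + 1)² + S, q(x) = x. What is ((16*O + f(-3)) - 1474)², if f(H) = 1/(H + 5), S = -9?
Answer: 5929225/4 ≈ 1.4823e+6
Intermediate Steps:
f(H) = 1/(5 + H)
O = 16 (O = (4 + 1)² - 9 = 5² - 9 = 25 - 9 = 16)
((16*O + f(-3)) - 1474)² = ((16*16 + 1/(5 - 3)) - 1474)² = ((256 + 1/2) - 1474)² = ((256 + ½) - 1474)² = (513/2 - 1474)² = (-2435/2)² = 5929225/4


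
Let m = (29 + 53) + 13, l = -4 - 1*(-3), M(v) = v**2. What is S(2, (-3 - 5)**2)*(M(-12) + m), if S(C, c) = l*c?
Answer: -15296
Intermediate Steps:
l = -1 (l = -4 + 3 = -1)
m = 95 (m = 82 + 13 = 95)
S(C, c) = -c
S(2, (-3 - 5)**2)*(M(-12) + m) = (-(-3 - 5)**2)*((-12)**2 + 95) = (-1*(-8)**2)*(144 + 95) = -1*64*239 = -64*239 = -15296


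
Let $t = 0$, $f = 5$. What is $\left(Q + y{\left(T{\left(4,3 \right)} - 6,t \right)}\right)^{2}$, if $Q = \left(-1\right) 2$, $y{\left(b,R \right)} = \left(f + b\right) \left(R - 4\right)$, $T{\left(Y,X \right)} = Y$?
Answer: $196$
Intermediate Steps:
$y{\left(b,R \right)} = \left(-4 + R\right) \left(5 + b\right)$ ($y{\left(b,R \right)} = \left(5 + b\right) \left(R - 4\right) = \left(5 + b\right) \left(-4 + R\right) = \left(-4 + R\right) \left(5 + b\right)$)
$Q = -2$
$\left(Q + y{\left(T{\left(4,3 \right)} - 6,t \right)}\right)^{2} = \left(-2 + \left(-20 - 4 \left(4 - 6\right) + 5 \cdot 0 + 0 \left(4 - 6\right)\right)\right)^{2} = \left(-2 + \left(-20 - 4 \left(4 - 6\right) + 0 + 0 \left(4 - 6\right)\right)\right)^{2} = \left(-2 + \left(-20 - -8 + 0 + 0 \left(-2\right)\right)\right)^{2} = \left(-2 + \left(-20 + 8 + 0 + 0\right)\right)^{2} = \left(-2 - 12\right)^{2} = \left(-14\right)^{2} = 196$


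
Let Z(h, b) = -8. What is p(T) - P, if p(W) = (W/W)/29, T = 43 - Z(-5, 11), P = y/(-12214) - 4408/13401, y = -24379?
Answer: -7749366529/4746714606 ≈ -1.6326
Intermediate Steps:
P = 272863667/163679814 (P = -24379/(-12214) - 4408/13401 = -24379*(-1/12214) - 4408*1/13401 = 24379/12214 - 4408/13401 = 272863667/163679814 ≈ 1.6671)
T = 51 (T = 43 - 1*(-8) = 43 + 8 = 51)
p(W) = 1/29 (p(W) = 1*(1/29) = 1/29)
p(T) - P = 1/29 - 1*272863667/163679814 = 1/29 - 272863667/163679814 = -7749366529/4746714606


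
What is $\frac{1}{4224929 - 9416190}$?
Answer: $- \frac{1}{5191261} \approx -1.9263 \cdot 10^{-7}$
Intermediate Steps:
$\frac{1}{4224929 - 9416190} = \frac{1}{-5191261} = - \frac{1}{5191261}$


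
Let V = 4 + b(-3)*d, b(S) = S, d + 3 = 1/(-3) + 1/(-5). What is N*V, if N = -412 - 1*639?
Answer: -76723/5 ≈ -15345.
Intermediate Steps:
d = -53/15 (d = -3 + (1/(-3) + 1/(-5)) = -3 + (1*(-1/3) + 1*(-1/5)) = -3 + (-1/3 - 1/5) = -3 - 8/15 = -53/15 ≈ -3.5333)
V = 73/5 (V = 4 - 3*(-53/15) = 4 + 53/5 = 73/5 ≈ 14.600)
N = -1051 (N = -412 - 639 = -1051)
N*V = -1051*73/5 = -76723/5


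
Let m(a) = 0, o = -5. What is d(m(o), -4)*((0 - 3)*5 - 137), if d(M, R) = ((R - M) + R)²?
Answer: -9728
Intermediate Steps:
d(M, R) = (-M + 2*R)²
d(m(o), -4)*((0 - 3)*5 - 137) = (0 - 2*(-4))²*((0 - 3)*5 - 137) = (0 + 8)²*(-3*5 - 137) = 8²*(-15 - 137) = 64*(-152) = -9728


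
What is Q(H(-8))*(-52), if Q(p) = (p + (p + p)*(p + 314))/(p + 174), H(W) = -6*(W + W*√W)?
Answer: 416*(-1642*√2 - 43*I)/(-37*I + 16*√2) ≈ -11269.0 - 19217.0*I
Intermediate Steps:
H(W) = -6*W - 6*W^(3/2) (H(W) = -6*(W + W^(3/2)) = -6*W - 6*W^(3/2))
Q(p) = (p + 2*p*(314 + p))/(174 + p) (Q(p) = (p + (2*p)*(314 + p))/(174 + p) = (p + 2*p*(314 + p))/(174 + p))
Q(H(-8))*(-52) = ((-6*(-8) - (-96)*I*√2)*(629 + 2*(-6*(-8) - (-96)*I*√2))/(174 + (-6*(-8) - (-96)*I*√2)))*(-52) = ((48 - (-96)*I*√2)*(629 + 2*(48 - (-96)*I*√2))/(174 + (48 - (-96)*I*√2)))*(-52) = ((48 + 96*I*√2)*(629 + 2*(48 + 96*I*√2))/(174 + (48 + 96*I*√2)))*(-52) = ((48 + 96*I*√2)*(629 + (96 + 192*I*√2))/(222 + 96*I*√2))*(-52) = ((48 + 96*I*√2)*(725 + 192*I*√2)/(222 + 96*I*√2))*(-52) = -52*(48 + 96*I*√2)*(725 + 192*I*√2)/(222 + 96*I*√2)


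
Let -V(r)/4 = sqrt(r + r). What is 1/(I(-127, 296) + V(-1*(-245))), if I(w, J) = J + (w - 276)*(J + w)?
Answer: -67811/4598323881 + 28*sqrt(10)/4598323881 ≈ -1.4728e-5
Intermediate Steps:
I(w, J) = J + (-276 + w)*(J + w)
V(r) = -4*sqrt(2)*sqrt(r) (V(r) = -4*sqrt(r + r) = -4*sqrt(2)*sqrt(r))
1/(I(-127, 296) + V(-1*(-245))) = 1/(((-127)**2 - 276*(-127) - 275*296 + 296*(-127)) - 4*sqrt(2)*sqrt(-1*(-245))) = 1/((16129 + 35052 - 81400 - 37592) - 4*sqrt(2)*sqrt(245)) = 1/(-67811 - 4*sqrt(2)*7*sqrt(5)) = 1/(-67811 - 28*sqrt(10))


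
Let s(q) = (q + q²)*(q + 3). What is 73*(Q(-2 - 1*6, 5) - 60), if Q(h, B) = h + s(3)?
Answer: 292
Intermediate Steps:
s(q) = (3 + q)*(q + q²) (s(q) = (q + q²)*(3 + q) = (3 + q)*(q + q²))
Q(h, B) = 72 + h (Q(h, B) = h + 3*(3 + 3² + 4*3) = h + 3*(3 + 9 + 12) = h + 3*24 = h + 72 = 72 + h)
73*(Q(-2 - 1*6, 5) - 60) = 73*((72 + (-2 - 1*6)) - 60) = 73*((72 + (-2 - 6)) - 60) = 73*((72 - 8) - 60) = 73*(64 - 60) = 73*4 = 292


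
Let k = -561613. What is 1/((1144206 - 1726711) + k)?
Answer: -1/1144118 ≈ -8.7404e-7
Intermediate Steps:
1/((1144206 - 1726711) + k) = 1/((1144206 - 1726711) - 561613) = 1/(-582505 - 561613) = 1/(-1144118) = -1/1144118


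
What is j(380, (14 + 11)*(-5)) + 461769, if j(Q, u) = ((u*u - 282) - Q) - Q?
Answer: 476352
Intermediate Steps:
j(Q, u) = -282 + u² - 2*Q (j(Q, u) = ((u² - 282) - Q) - Q = ((-282 + u²) - Q) - Q = (-282 + u² - Q) - Q = -282 + u² - 2*Q)
j(380, (14 + 11)*(-5)) + 461769 = (-282 + ((14 + 11)*(-5))² - 2*380) + 461769 = (-282 + (25*(-5))² - 760) + 461769 = (-282 + (-125)² - 760) + 461769 = (-282 + 15625 - 760) + 461769 = 14583 + 461769 = 476352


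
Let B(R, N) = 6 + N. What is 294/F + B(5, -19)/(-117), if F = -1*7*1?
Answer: -377/9 ≈ -41.889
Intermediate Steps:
F = -7 (F = -7*1 = -7)
294/F + B(5, -19)/(-117) = 294/(-7) + (6 - 19)/(-117) = 294*(-⅐) - 13*(-1/117) = -42 + ⅑ = -377/9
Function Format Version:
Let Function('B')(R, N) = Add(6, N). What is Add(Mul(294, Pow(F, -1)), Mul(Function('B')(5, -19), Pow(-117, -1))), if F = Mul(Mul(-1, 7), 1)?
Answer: Rational(-377, 9) ≈ -41.889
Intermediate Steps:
F = -7 (F = Mul(-7, 1) = -7)
Add(Mul(294, Pow(F, -1)), Mul(Function('B')(5, -19), Pow(-117, -1))) = Add(Mul(294, Pow(-7, -1)), Mul(Add(6, -19), Pow(-117, -1))) = Add(Mul(294, Rational(-1, 7)), Mul(-13, Rational(-1, 117))) = Add(-42, Rational(1, 9)) = Rational(-377, 9)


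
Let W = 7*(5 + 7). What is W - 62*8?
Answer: -412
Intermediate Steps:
W = 84 (W = 7*12 = 84)
W - 62*8 = 84 - 62*8 = 84 - 496 = -412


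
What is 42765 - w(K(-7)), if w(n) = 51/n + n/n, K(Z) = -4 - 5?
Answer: 128309/3 ≈ 42770.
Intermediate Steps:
K(Z) = -9
w(n) = 1 + 51/n (w(n) = 51/n + 1 = 1 + 51/n)
42765 - w(K(-7)) = 42765 - (51 - 9)/(-9) = 42765 - (-1)*42/9 = 42765 - 1*(-14/3) = 42765 + 14/3 = 128309/3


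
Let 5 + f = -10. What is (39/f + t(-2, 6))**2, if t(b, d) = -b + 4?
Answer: 289/25 ≈ 11.560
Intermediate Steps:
f = -15 (f = -5 - 10 = -15)
t(b, d) = 4 - b
(39/f + t(-2, 6))**2 = (39/(-15) + (4 - 1*(-2)))**2 = (39*(-1/15) + (4 + 2))**2 = (-13/5 + 6)**2 = (17/5)**2 = 289/25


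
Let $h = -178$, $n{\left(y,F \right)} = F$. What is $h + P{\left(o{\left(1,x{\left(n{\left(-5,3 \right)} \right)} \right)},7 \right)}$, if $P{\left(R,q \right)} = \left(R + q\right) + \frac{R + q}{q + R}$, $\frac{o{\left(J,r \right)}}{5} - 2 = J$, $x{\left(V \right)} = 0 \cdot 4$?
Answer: $-155$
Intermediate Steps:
$x{\left(V \right)} = 0$
$o{\left(J,r \right)} = 10 + 5 J$
$P{\left(R,q \right)} = 1 + R + q$ ($P{\left(R,q \right)} = \left(R + q\right) + \frac{R + q}{R + q} = \left(R + q\right) + 1 = 1 + R + q$)
$h + P{\left(o{\left(1,x{\left(n{\left(-5,3 \right)} \right)} \right)},7 \right)} = -178 + \left(1 + \left(10 + 5 \cdot 1\right) + 7\right) = -178 + \left(1 + \left(10 + 5\right) + 7\right) = -178 + \left(1 + 15 + 7\right) = -178 + 23 = -155$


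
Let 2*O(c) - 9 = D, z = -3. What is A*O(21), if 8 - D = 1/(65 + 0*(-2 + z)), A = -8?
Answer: -4416/65 ≈ -67.938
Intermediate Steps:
D = 519/65 (D = 8 - 1/(65 + 0*(-2 - 3)) = 8 - 1/(65 + 0*(-5)) = 8 - 1/(65 + 0) = 8 - 1/65 = 519/65 ≈ 7.9846)
O(c) = 552/65 (O(c) = 9/2 + (1/2)*(519/65) = 9/2 + 519/130 = 552/65)
A*O(21) = -8*552/65 = -4416/65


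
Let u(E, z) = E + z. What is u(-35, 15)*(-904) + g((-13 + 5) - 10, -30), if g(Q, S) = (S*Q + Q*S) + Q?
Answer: 19142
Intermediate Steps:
g(Q, S) = Q + 2*Q*S (g(Q, S) = (Q*S + Q*S) + Q = 2*Q*S + Q = Q + 2*Q*S)
u(-35, 15)*(-904) + g((-13 + 5) - 10, -30) = (-35 + 15)*(-904) + ((-13 + 5) - 10)*(1 + 2*(-30)) = -20*(-904) + (-8 - 10)*(1 - 60) = 18080 - 18*(-59) = 18080 + 1062 = 19142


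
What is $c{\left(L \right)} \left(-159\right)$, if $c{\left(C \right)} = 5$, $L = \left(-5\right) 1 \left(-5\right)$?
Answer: $-795$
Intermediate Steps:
$L = 25$ ($L = \left(-5\right) \left(-5\right) = 25$)
$c{\left(L \right)} \left(-159\right) = 5 \left(-159\right) = -795$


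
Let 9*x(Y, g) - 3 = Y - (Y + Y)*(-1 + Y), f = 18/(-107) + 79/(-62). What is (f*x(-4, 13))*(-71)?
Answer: -27855359/59706 ≈ -466.54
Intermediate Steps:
f = -9569/6634 (f = 18*(-1/107) + 79*(-1/62) = -18/107 - 79/62 = -9569/6634 ≈ -1.4424)
x(Y, g) = 1/3 + Y/9 - 2*Y*(-1 + Y)/9 (x(Y, g) = 1/3 + (Y - (Y + Y)*(-1 + Y))/9 = 1/3 + (Y - 2*Y*(-1 + Y))/9 = 1/3 + (Y/9 - 2*Y*(-1 + Y)/9) = 1/3 + Y/9 - 2*Y*(-1 + Y)/9)
(f*x(-4, 13))*(-71) = -9569*(1/3 - 2/9*(-4)**2 + (1/3)*(-4))/6634*(-71) = -9569*(1/3 - 2/9*16 - 4/3)/6634*(-71) = -9569*(1/3 - 32/9 - 4/3)/6634*(-71) = -9569/6634*(-41/9)*(-71) = (392329/59706)*(-71) = -27855359/59706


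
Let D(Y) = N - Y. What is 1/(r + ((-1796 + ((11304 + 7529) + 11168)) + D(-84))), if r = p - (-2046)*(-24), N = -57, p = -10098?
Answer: -1/30970 ≈ -3.2289e-5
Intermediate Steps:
D(Y) = -57 - Y
r = -59202 (r = -10098 - (-2046)*(-24) = -10098 - 1*49104 = -10098 - 49104 = -59202)
1/(r + ((-1796 + ((11304 + 7529) + 11168)) + D(-84))) = 1/(-59202 + ((-1796 + ((11304 + 7529) + 11168)) + (-57 - 1*(-84)))) = 1/(-59202 + ((-1796 + (18833 + 11168)) + (-57 + 84))) = 1/(-59202 + ((-1796 + 30001) + 27)) = 1/(-59202 + (28205 + 27)) = 1/(-59202 + 28232) = 1/(-30970) = -1/30970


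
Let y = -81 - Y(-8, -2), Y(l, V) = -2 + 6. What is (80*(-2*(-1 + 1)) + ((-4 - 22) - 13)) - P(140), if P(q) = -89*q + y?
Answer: 12506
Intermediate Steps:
Y(l, V) = 4
y = -85 (y = -81 - 1*4 = -81 - 4 = -85)
P(q) = -85 - 89*q (P(q) = -89*q - 85 = -85 - 89*q)
(80*(-2*(-1 + 1)) + ((-4 - 22) - 13)) - P(140) = (80*(-2*(-1 + 1)) + ((-4 - 22) - 13)) - (-85 - 89*140) = (80*(-2*0) + (-26 - 13)) - (-85 - 12460) = (80*0 - 39) - 1*(-12545) = (0 - 39) + 12545 = -39 + 12545 = 12506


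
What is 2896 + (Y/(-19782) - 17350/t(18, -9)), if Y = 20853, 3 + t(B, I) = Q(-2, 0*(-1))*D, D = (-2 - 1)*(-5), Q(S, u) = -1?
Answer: 10905067/2826 ≈ 3858.8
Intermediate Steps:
D = 15 (D = -3*(-5) = 15)
t(B, I) = -18 (t(B, I) = -3 - 1*15 = -3 - 15 = -18)
2896 + (Y/(-19782) - 17350/t(18, -9)) = 2896 + (20853/(-19782) - 17350/(-18)) = 2896 + (20853*(-1/19782) - 17350*(-1/18)) = 2896 + (-331/314 + 8675/9) = 2896 + 2720971/2826 = 10905067/2826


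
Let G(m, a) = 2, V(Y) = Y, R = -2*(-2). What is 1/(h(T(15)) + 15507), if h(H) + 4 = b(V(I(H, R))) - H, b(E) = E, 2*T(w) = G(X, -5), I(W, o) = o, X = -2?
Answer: 1/15506 ≈ 6.4491e-5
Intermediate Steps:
R = 4
T(w) = 1 (T(w) = (1/2)*2 = 1)
h(H) = -H (h(H) = -4 + (4 - H) = -H)
1/(h(T(15)) + 15507) = 1/(-1*1 + 15507) = 1/(-1 + 15507) = 1/15506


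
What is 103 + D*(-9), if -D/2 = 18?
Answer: 427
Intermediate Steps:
D = -36 (D = -2*18 = -36)
103 + D*(-9) = 103 - 36*(-9) = 103 + 324 = 427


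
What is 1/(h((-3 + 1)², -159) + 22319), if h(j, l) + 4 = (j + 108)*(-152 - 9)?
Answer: 1/4283 ≈ 0.00023348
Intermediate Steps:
h(j, l) = -17392 - 161*j (h(j, l) = -4 + (j + 108)*(-152 - 9) = -4 + (108 + j)*(-161) = -4 + (-17388 - 161*j) = -17392 - 161*j)
1/(h((-3 + 1)², -159) + 22319) = 1/((-17392 - 161*(-3 + 1)²) + 22319) = 1/((-17392 - 161*(-2)²) + 22319) = 1/((-17392 - 161*4) + 22319) = 1/((-17392 - 644) + 22319) = 1/(-18036 + 22319) = 1/4283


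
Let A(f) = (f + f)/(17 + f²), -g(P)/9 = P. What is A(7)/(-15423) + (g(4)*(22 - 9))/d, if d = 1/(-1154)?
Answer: 274874505041/508959 ≈ 5.4007e+5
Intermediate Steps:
g(P) = -9*P
A(f) = 2*f/(17 + f²) (A(f) = (2*f)/(17 + f²) = 2*f/(17 + f²))
d = -1/1154 ≈ -0.00086655
A(7)/(-15423) + (g(4)*(22 - 9))/d = (2*7/(17 + 7²))/(-15423) + ((-9*4)*(22 - 9))/(-1/1154) = (2*7/(17 + 49))*(-1/15423) - 36*13*(-1154) = (2*7/66)*(-1/15423) - 468*(-1154) = (2*7*(1/66))*(-1/15423) + 540072 = (7/33)*(-1/15423) + 540072 = -7/508959 + 540072 = 274874505041/508959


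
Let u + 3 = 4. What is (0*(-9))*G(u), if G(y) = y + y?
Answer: 0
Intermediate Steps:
u = 1 (u = -3 + 4 = 1)
G(y) = 2*y
(0*(-9))*G(u) = (0*(-9))*(2*1) = 0*2 = 0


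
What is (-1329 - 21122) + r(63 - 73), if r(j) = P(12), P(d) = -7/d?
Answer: -269419/12 ≈ -22452.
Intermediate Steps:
r(j) = -7/12
(-1329 - 21122) + r(63 - 73) = (-1329 - 21122) - 7/12 = -22451 - 7/12 = -269419/12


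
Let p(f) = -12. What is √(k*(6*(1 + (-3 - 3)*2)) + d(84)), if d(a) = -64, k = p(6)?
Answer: 2*√182 ≈ 26.981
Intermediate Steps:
k = -12
√(k*(6*(1 + (-3 - 3)*2)) + d(84)) = √(-72*(1 + (-3 - 3)*2) - 64) = √(-72*(1 - 6*2) - 64) = √(-72*(1 - 12) - 64) = √(-72*(-11) - 64) = √(-12*(-66) - 64) = √(792 - 64) = √728 = 2*√182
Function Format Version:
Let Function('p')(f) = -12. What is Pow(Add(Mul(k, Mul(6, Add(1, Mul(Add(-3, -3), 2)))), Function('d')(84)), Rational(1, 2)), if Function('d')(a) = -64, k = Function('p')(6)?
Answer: Mul(2, Pow(182, Rational(1, 2))) ≈ 26.981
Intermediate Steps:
k = -12
Pow(Add(Mul(k, Mul(6, Add(1, Mul(Add(-3, -3), 2)))), Function('d')(84)), Rational(1, 2)) = Pow(Add(Mul(-12, Mul(6, Add(1, Mul(Add(-3, -3), 2)))), -64), Rational(1, 2)) = Pow(Add(Mul(-12, Mul(6, Add(1, Mul(-6, 2)))), -64), Rational(1, 2)) = Pow(Add(Mul(-12, Mul(6, Add(1, -12))), -64), Rational(1, 2)) = Pow(Add(Mul(-12, Mul(6, -11)), -64), Rational(1, 2)) = Pow(Add(Mul(-12, -66), -64), Rational(1, 2)) = Pow(Add(792, -64), Rational(1, 2)) = Pow(728, Rational(1, 2)) = Mul(2, Pow(182, Rational(1, 2)))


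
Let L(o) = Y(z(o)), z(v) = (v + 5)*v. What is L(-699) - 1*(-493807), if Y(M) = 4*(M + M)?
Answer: 4374655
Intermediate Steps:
z(v) = v*(5 + v) (z(v) = (5 + v)*v = v*(5 + v))
Y(M) = 8*M (Y(M) = 4*(2*M) = 8*M)
L(o) = 8*o*(5 + o) (L(o) = 8*(o*(5 + o)) = 8*o*(5 + o))
L(-699) - 1*(-493807) = 8*(-699)*(5 - 699) - 1*(-493807) = 8*(-699)*(-694) + 493807 = 3880848 + 493807 = 4374655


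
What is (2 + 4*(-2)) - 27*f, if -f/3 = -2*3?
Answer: -492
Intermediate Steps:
f = 18 (f = -(-6)*3 = -3*(-6) = 18)
(2 + 4*(-2)) - 27*f = (2 + 4*(-2)) - 27*18 = (2 - 8) - 486 = -6 - 486 = -492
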